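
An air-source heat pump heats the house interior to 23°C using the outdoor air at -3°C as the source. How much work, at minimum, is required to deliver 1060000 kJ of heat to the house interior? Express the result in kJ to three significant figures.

93100 kJ

In absolute terms T_C = 270.15 K and T_H = 296.15 K, so ΔT = 26.00 K.
The reversible limit is COP_HP = T_H/ΔT = 11.39, so W_min = Q_H/COP = Q_H·ΔT/T_H.
W_min = 1060000 × 26.00/296.15 = 93060 kJ.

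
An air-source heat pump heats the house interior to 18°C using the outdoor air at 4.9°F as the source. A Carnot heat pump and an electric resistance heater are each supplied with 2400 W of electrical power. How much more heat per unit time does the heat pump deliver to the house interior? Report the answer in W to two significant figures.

In absolute terms T_C = 258.09 K and T_H = 291.15 K, so ΔT = 33.06 K.
COP_Carnot = T_H/ΔT = 291.15/33.06 = 8.808.
The heat pump delivers Q̇_H = COP × Ẇ = 21140 W; the resistance heater delivers Ẇ = 2400 W.
Extra = (COP − 1)·Ẇ = 18740 W.

19000 W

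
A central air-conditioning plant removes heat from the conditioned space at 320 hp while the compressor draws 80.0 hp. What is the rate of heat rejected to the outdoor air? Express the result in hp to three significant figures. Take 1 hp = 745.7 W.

For a cyclic device the first law requires Q̇_H = Q̇_C + Ẇ.
Q̇_H = Q̇_C + Ẇ = 400.0 hp.

400 hp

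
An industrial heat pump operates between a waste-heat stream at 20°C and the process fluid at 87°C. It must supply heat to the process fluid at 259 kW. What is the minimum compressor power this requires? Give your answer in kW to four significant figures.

48.18 kW

In absolute terms T_C = 293.15 K and T_H = 360.15 K, so ΔT = 67.00 K.
COP_Carnot = T_H/ΔT = 360.15/67.00 = 5.375.
Ẇ_min = Q̇/COP_Carnot = 259.0/5.375 = 48.18 kW.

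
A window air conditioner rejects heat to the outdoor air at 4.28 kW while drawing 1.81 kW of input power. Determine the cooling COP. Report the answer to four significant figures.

1.365

The first law gives Q̇_H = Q̇_C + Ẇ, so the three rates are Q̇_C = 2.470, Q̇_H = 4.280, Ẇ = 1.810 kW.
COP_R = Q̇_C/Ẇ = 2.470/1.810 = 1.365.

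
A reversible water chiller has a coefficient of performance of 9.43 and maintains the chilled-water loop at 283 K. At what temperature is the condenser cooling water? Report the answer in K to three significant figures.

313 K

COP_R = T_C/(T_H − T_C) gives T_H − T_C = T_C/COP.
With T_C = 283.00 K, T_H = 283.00 × (1 + 1/9.43) = 313.01 K.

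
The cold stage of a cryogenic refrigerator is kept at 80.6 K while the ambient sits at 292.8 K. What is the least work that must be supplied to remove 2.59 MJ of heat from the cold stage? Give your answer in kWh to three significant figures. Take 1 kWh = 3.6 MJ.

The reservoir spacing is ΔT = 292.8 − 80.6 = 212.2 K.
The reversible limit is COP_R = T_C/ΔT = 0.3798, so W_min = Q_C/COP = Q_C·ΔT/T_C.
W_min = 2.590 × 212.2/80.60 = 6.819 MJ = 1.894 kWh.

1.89 kWh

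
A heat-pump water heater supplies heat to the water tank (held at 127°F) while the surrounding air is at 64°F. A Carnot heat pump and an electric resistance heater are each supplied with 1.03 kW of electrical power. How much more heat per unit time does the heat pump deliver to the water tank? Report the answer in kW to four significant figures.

In absolute terms T_C = 290.93 K and T_H = 325.93 K, so ΔT = 35.00 K.
COP_Carnot = T_H/ΔT = 325.93/35.00 = 9.312.
The heat pump delivers Q̇_H = COP × Ẇ = 9.592 kW; the resistance heater delivers Ẇ = 1.030 kW.
Extra = (COP − 1)·Ẇ = 8.562 kW.

8.562 kW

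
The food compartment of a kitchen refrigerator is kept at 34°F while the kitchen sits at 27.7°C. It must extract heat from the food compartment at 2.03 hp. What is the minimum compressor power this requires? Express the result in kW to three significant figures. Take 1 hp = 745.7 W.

In absolute terms T_C = 274.26 K and T_H = 300.85 K, so ΔT = 26.59 K.
COP_Carnot = T_C/ΔT = 274.26/26.59 = 10.31.
Ẇ_min = Q̇/COP_Carnot = 2.030/10.31 = 0.1968 hp = 0.1468 kW.

0.147 kW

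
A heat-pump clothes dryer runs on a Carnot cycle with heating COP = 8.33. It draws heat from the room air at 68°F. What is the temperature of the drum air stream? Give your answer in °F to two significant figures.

COP_HP = T_H/(T_H − T_C) rearranges to T_H = COP·T_C/(COP − 1).
With T_C = 293.15 K, T_H = 8.33 × 293.15/7.330 = 333.14 K.
Converting, 333.14 K = 139.99°F.

140 °F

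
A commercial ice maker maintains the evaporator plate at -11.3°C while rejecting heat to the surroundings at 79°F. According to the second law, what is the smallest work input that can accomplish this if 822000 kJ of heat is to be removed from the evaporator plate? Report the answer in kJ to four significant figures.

117400 kJ

In absolute terms T_C = 261.85 K and T_H = 299.26 K, so ΔT = 37.41 K.
The reversible limit is COP_R = T_C/ΔT = 6.999, so W_min = Q_C/COP = Q_C·ΔT/T_C.
W_min = 822000 × 37.41/261.85 = 117400 kJ.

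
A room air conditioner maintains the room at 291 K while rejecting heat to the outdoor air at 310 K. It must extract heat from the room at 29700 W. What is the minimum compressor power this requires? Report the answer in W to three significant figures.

The reservoir spacing is ΔT = 310 − 291 = 19.00 K.
COP_Carnot = T_C/ΔT = 291.00/19.00 = 15.32.
Ẇ_min = Q̇/COP_Carnot = 29700/15.32 = 1939 W.

1940 W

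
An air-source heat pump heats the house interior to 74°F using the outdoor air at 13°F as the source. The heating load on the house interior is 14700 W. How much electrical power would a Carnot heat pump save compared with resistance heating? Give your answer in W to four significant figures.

In absolute terms T_C = 262.59 K and T_H = 296.48 K, so ΔT = 33.89 K.
COP_Carnot = T_H/ΔT = 296.48/33.89 = 8.749.
Resistance heating needs Ẇ_res = Q̇_H = 14700 W; the reversible heat pump needs only Ẇ_hp = Q̇_H/COP = 1680 W.
Saving = 14700 − 1680 = 13020 W.

13020 W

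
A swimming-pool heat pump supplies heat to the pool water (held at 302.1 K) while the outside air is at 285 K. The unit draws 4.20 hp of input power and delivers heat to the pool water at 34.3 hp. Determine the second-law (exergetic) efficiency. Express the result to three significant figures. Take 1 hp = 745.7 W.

0.462

COP_actual = Q̇_H/Ẇ = 34.30/4.200 = 8.167.
The reservoir spacing is ΔT = 302.1 − 285 = 17.10 K.
COP_Carnot = T_H/ΔT = 302.10/17.10 = 17.67.
η_II = COP_actual/COP_Carnot = 8.167/17.67 = 0.4623.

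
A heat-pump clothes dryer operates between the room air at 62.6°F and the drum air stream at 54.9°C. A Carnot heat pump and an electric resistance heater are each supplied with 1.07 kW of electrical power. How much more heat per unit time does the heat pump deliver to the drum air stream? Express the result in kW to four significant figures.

In absolute terms T_C = 290.15 K and T_H = 328.05 K, so ΔT = 37.90 K.
COP_Carnot = T_H/ΔT = 328.05/37.90 = 8.656.
The heat pump delivers Q̇_H = COP × Ẇ = 9.262 kW; the resistance heater delivers Ẇ = 1.070 kW.
Extra = (COP − 1)·Ẇ = 8.192 kW.

8.192 kW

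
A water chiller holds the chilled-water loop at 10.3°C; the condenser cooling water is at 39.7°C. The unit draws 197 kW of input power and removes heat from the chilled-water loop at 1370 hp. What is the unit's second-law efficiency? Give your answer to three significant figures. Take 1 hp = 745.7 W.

Converting, Q̇_C = 1370 hp = 1022 kW, so COP_actual = Q̇_C/Ẇ = 1022/197.0 = 5.186.
In absolute terms T_C = 283.45 K and T_H = 312.85 K, so ΔT = 29.40 K.
COP_Carnot = T_C/ΔT = 283.45/29.40 = 9.641.
η_II = COP_actual/COP_Carnot = 5.186/9.641 = 0.5379.

0.538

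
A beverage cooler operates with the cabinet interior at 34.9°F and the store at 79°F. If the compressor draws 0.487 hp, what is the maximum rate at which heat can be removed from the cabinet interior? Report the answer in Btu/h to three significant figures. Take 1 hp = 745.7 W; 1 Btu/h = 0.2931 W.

13900 Btu/h

In absolute terms T_C = 274.76 K and T_H = 299.26 K, so ΔT = 24.50 K.
COP_Carnot = T_C/ΔT = 274.76/24.50 = 11.21.
Q̇_max = COP_Carnot × Ẇ = 11.21 × 0.4870 hp = 5.462 hp = 13900 Btu/h.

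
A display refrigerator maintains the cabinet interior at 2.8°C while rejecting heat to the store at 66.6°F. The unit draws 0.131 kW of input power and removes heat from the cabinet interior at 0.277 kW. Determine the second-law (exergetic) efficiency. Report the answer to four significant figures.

0.1258

COP_actual = Q̇_C/Ẇ = 0.2770/0.1310 = 2.115.
In absolute terms T_C = 275.95 K and T_H = 292.37 K, so ΔT = 16.42 K.
COP_Carnot = T_C/ΔT = 275.95/16.42 = 16.80.
η_II = COP_actual/COP_Carnot = 2.115/16.80 = 0.1258.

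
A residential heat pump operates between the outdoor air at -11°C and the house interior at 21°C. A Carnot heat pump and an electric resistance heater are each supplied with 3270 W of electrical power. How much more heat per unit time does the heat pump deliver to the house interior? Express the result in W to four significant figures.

26790 W

In absolute terms T_C = 262.15 K and T_H = 294.15 K, so ΔT = 32.00 K.
COP_Carnot = T_H/ΔT = 294.15/32.00 = 9.192.
The heat pump delivers Q̇_H = COP × Ẇ = 30060 W; the resistance heater delivers Ẇ = 3270 W.
Extra = (COP − 1)·Ẇ = 26790 W.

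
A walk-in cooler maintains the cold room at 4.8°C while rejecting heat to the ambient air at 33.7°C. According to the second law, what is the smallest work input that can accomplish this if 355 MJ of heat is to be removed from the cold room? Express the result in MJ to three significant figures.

36.9 MJ

In absolute terms T_C = 277.95 K and T_H = 306.85 K, so ΔT = 28.90 K.
The reversible limit is COP_R = T_C/ΔT = 9.618, so W_min = Q_C/COP = Q_C·ΔT/T_C.
W_min = 355.0 × 28.90/277.95 = 36.91 MJ.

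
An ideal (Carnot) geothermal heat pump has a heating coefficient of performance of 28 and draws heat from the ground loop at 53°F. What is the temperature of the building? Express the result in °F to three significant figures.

COP_HP = T_H/(T_H − T_C) rearranges to T_H = COP·T_C/(COP − 1).
With T_C = 284.82 K, T_H = 28 × 284.82/27.00 = 295.37 K.
Converting, 295.37 K = 71.99°F.

72.0 °F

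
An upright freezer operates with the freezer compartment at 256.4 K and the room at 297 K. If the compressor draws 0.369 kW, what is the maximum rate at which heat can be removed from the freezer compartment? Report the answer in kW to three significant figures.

The reservoir spacing is ΔT = 297 − 256.4 = 40.60 K.
COP_Carnot = T_C/ΔT = 256.40/40.60 = 6.315.
Q̇_max = COP_Carnot × Ẇ = 6.315 × 0.3690 kW = 2.330 kW.

2.33 kW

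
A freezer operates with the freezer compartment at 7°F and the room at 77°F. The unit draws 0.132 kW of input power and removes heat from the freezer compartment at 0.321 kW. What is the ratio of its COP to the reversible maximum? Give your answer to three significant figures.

0.365

COP_actual = Q̇_C/Ẇ = 0.3210/0.1320 = 2.432.
In absolute terms T_C = 259.26 K and T_H = 298.15 K, so ΔT = 38.89 K.
COP_Carnot = T_C/ΔT = 259.26/38.89 = 6.667.
η_II = COP_actual/COP_Carnot = 2.432/6.667 = 0.3648.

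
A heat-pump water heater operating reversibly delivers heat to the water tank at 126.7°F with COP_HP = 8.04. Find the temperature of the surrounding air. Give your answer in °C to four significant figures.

COP_HP = T_H/(T_H − T_C) gives T_H − T_C = T_H/COP.
With T_H = 325.76 K, T_C = 325.76 × (1 − 1/8.04) = 285.24 K.
Converting, 285.24 K = 12.09°C.

12.09 °C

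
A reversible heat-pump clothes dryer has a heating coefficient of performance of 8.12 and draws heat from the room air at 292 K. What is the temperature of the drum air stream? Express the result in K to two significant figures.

330 K

COP_HP = T_H/(T_H − T_C) rearranges to T_H = COP·T_C/(COP − 1).
With T_C = 292.00 K, T_H = 8.12 × 292.00/7.120 = 333.01 K.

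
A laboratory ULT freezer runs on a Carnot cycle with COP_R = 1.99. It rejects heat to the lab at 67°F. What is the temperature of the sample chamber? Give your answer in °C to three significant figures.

For a Carnot refrigerator COP_R = T_C/(T_H − T_C), so T_C = COP·T_H/(1 + COP).
With T_H = 292.59 K, T_C = 1.99 × 292.59/2.990 = 194.74 K.
Converting, 194.74 K = -78.41°C.

-78.4 °C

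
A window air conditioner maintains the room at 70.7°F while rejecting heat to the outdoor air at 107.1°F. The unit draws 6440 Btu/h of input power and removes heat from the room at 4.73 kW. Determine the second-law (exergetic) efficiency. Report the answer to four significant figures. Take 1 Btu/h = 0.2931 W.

Converting, Q̇_C = 4.730 kW = 16140 Btu/h, so COP_actual = Q̇_C/Ẇ = 16140/6440 = 2.506.
In absolute terms T_C = 294.65 K and T_H = 314.87 K, so ΔT = 20.22 K.
COP_Carnot = T_C/ΔT = 294.65/20.22 = 14.57.
η_II = COP_actual/COP_Carnot = 2.506/14.57 = 0.1720.

0.1720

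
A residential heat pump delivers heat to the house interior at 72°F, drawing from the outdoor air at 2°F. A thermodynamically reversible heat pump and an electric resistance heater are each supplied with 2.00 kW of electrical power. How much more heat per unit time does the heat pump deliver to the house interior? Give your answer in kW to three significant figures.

In absolute terms T_C = 256.48 K and T_H = 295.37 K, so ΔT = 38.89 K.
COP_Carnot = T_H/ΔT = 295.37/38.89 = 7.595.
The heat pump delivers Q̇_H = COP × Ẇ = 15.19 kW; the resistance heater delivers Ẇ = 2.000 kW.
Extra = (COP − 1)·Ẇ = 13.19 kW.

13.2 kW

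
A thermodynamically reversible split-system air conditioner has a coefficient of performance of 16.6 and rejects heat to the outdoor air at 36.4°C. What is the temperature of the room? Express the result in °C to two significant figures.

19 °C

For a Carnot refrigerator COP_R = T_C/(T_H − T_C), so T_C = COP·T_H/(1 + COP).
With T_H = 309.55 K, T_C = 16.6 × 309.55/17.60 = 291.96 K.
Converting, 291.96 K = 18.81°C.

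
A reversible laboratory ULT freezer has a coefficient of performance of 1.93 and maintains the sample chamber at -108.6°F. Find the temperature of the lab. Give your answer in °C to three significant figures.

COP_R = T_C/(T_H − T_C) gives T_H − T_C = T_C/COP.
With T_C = 195.04 K, T_H = 195.04 × (1 + 1/1.93) = 296.10 K.
Converting, 296.10 K = 22.95°C.

22.9 °C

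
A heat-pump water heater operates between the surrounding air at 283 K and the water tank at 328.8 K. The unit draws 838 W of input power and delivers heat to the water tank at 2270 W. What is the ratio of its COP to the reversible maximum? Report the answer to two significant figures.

0.38

COP_actual = Q̇_H/Ẇ = 2270/838.0 = 2.709.
The reservoir spacing is ΔT = 328.8 − 283 = 45.80 K.
COP_Carnot = T_H/ΔT = 328.80/45.80 = 7.179.
η_II = COP_actual/COP_Carnot = 2.709/7.179 = 0.3773.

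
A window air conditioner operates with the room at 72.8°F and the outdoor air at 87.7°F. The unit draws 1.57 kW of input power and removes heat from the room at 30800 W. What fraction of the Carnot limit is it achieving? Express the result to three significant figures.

0.549

Converting, Q̇_C = 30800 W = 30.80 kW, so COP_actual = Q̇_C/Ẇ = 30.80/1.570 = 19.62.
In absolute terms T_C = 295.82 K and T_H = 304.09 K, so ΔT = 8.278 K.
COP_Carnot = T_C/ΔT = 295.82/8.278 = 35.74.
η_II = COP_actual/COP_Carnot = 19.62/35.74 = 0.5490.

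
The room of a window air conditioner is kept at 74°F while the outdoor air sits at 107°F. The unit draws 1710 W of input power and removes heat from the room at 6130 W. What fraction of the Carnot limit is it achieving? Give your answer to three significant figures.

COP_actual = Q̇_C/Ẇ = 6130/1710 = 3.585.
In absolute terms T_C = 296.48 K and T_H = 314.82 K, so ΔT = 18.33 K.
COP_Carnot = T_C/ΔT = 296.48/18.33 = 16.17.
η_II = COP_actual/COP_Carnot = 3.585/16.17 = 0.2217.

0.222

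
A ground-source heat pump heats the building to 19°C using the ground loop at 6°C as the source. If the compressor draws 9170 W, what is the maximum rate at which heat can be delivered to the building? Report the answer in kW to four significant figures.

206.1 kW

In absolute terms T_C = 279.15 K and T_H = 292.15 K, so ΔT = 13.00 K.
COP_Carnot = T_H/ΔT = 292.15/13.00 = 22.47.
Q̇_max = COP_Carnot × Ẇ = 22.47 × 9170 W = 206100 W = 206.1 kW.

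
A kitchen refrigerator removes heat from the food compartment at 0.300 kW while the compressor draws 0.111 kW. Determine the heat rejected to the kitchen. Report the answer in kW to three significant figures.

0.411 kW

For a cyclic device the first law requires Q̇_H = Q̇_C + Ẇ.
Q̇_H = Q̇_C + Ẇ = 0.4110 kW.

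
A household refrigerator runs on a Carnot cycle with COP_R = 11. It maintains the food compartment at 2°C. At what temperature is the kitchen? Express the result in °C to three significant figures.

COP_R = T_C/(T_H − T_C) gives T_H − T_C = T_C/COP.
With T_C = 275.15 K, T_H = 275.15 × (1 + 1/11) = 300.16 K.
Converting, 300.16 K = 27.01°C.

27.0 °C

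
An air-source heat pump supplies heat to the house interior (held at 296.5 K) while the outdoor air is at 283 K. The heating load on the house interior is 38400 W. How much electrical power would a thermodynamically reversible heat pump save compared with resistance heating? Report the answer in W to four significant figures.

The reservoir spacing is ΔT = 296.5 − 283 = 13.50 K.
COP_Carnot = T_H/ΔT = 296.50/13.50 = 21.96.
Resistance heating needs Ẇ_res = Q̇_H = 38400 W; the reversible heat pump needs only Ẇ_hp = Q̇_H/COP = 1748 W.
Saving = 38400 − 1748 = 36650 W.

36650 W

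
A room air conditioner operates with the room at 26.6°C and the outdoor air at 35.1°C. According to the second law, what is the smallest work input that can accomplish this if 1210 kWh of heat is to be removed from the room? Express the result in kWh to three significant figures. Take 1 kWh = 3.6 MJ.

In absolute terms T_C = 299.75 K and T_H = 308.25 K, so ΔT = 8.500 K.
The reversible limit is COP_R = T_C/ΔT = 35.26, so W_min = Q_C/COP = Q_C·ΔT/T_C.
W_min = 1210 × 8.500/299.75 = 34.31 kWh.

34.3 kWh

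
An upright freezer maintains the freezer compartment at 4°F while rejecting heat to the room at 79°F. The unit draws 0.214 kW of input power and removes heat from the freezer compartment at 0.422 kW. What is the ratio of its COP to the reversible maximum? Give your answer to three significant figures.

COP_actual = Q̇_C/Ẇ = 0.4220/0.2140 = 1.972.
In absolute terms T_C = 257.59 K and T_H = 299.26 K, so ΔT = 41.67 K.
COP_Carnot = T_C/ΔT = 257.59/41.67 = 6.182.
η_II = COP_actual/COP_Carnot = 1.972/6.182 = 0.3190.

0.319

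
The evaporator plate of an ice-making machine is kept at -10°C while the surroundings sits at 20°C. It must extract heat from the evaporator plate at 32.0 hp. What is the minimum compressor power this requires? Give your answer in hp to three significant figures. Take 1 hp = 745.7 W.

In absolute terms T_C = 263.15 K and T_H = 293.15 K, so ΔT = 30.00 K.
COP_Carnot = T_C/ΔT = 263.15/30.00 = 8.772.
Ẇ_min = Q̇/COP_Carnot = 32.00/8.772 = 3.648 hp.

3.65 hp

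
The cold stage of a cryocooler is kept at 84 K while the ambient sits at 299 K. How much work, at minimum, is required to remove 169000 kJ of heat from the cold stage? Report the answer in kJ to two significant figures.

The reservoir spacing is ΔT = 299 − 84 = 215.0 K.
The reversible limit is COP_R = T_C/ΔT = 0.3907, so W_min = Q_C/COP = Q_C·ΔT/T_C.
W_min = 169000 × 215.0/84.00 = 432600 kJ.

430000 kJ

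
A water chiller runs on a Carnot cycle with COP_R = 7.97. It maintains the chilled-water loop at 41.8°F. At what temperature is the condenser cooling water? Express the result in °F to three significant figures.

COP_R = T_C/(T_H − T_C) gives T_H − T_C = T_C/COP.
With T_C = 278.59 K, T_H = 278.59 × (1 + 1/7.97) = 313.55 K.
Converting, 313.55 K = 104.72°F.

105 °F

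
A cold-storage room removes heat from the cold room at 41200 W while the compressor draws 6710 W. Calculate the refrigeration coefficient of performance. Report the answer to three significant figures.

6.14

The first law gives Q̇_H = Q̇_C + Ẇ, so the three rates are Q̇_C = 41200, Q̇_H = 47910, Ẇ = 6710 W.
COP_R = Q̇_C/Ẇ = 41200/6710 = 6.140.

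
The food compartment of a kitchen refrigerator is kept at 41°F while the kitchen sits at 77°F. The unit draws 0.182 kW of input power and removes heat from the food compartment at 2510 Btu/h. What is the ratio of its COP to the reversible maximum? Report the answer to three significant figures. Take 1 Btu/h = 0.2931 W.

Converting, Q̇_C = 2510 Btu/h = 0.7357 kW, so COP_actual = Q̇_C/Ẇ = 0.7357/0.1820 = 4.042.
In absolute terms T_C = 278.15 K and T_H = 298.15 K, so ΔT = 20.00 K.
COP_Carnot = T_C/ΔT = 278.15/20.00 = 13.91.
η_II = COP_actual/COP_Carnot = 4.042/13.91 = 0.2906.

0.291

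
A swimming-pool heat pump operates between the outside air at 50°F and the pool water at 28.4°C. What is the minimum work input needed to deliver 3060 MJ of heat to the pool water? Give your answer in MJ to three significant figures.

In absolute terms T_C = 283.15 K and T_H = 301.55 K, so ΔT = 18.40 K.
The reversible limit is COP_HP = T_H/ΔT = 16.39, so W_min = Q_H/COP = Q_H·ΔT/T_H.
W_min = 3060 × 18.40/301.55 = 186.7 MJ.

187 MJ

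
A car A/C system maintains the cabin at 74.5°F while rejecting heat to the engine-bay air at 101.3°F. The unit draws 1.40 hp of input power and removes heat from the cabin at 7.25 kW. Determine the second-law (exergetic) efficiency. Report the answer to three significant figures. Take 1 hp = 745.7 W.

Converting, Q̇_C = 7.250 kW = 9.722 hp, so COP_actual = Q̇_C/Ẇ = 9.722/1.400 = 6.945.
In absolute terms T_C = 296.76 K and T_H = 311.65 K, so ΔT = 14.89 K.
COP_Carnot = T_C/ΔT = 296.76/14.89 = 19.93.
η_II = COP_actual/COP_Carnot = 6.945/19.93 = 0.3484.

0.348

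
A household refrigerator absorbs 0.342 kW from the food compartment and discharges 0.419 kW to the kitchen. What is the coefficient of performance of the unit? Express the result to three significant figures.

4.44

The first law gives Q̇_H = Q̇_C + Ẇ, so the three rates are Q̇_C = 0.3420, Q̇_H = 0.4190, Ẇ = 0.07700 kW.
COP_R = Q̇_C/Ẇ = 0.3420/0.07700 = 4.442.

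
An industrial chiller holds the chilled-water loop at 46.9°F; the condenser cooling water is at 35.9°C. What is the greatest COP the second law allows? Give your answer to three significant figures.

10.2

In absolute terms T_C = 281.43 K and T_H = 309.05 K, so ΔT = 27.62 K.
For a reversible cycle, COP_Carnot = T_C/ΔT = 281.43/27.62 = 10.19.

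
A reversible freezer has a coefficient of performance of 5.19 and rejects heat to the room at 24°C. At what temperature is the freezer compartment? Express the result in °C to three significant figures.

-24.0 °C

For a Carnot refrigerator COP_R = T_C/(T_H − T_C), so T_C = COP·T_H/(1 + COP).
With T_H = 297.15 K, T_C = 5.19 × 297.15/6.190 = 249.15 K.
Converting, 249.15 K = -24.00°C.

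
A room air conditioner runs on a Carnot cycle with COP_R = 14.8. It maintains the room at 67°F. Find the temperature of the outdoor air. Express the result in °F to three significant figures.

103 °F

COP_R = T_C/(T_H − T_C) gives T_H − T_C = T_C/COP.
With T_C = 292.59 K, T_H = 292.59 × (1 + 1/14.8) = 312.36 K.
Converting, 312.36 K = 102.59°F.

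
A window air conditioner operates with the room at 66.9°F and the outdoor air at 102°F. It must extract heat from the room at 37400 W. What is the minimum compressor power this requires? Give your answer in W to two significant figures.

In absolute terms T_C = 292.54 K and T_H = 312.04 K, so ΔT = 19.50 K.
COP_Carnot = T_C/ΔT = 292.54/19.50 = 15.00.
Ẇ_min = Q̇/COP_Carnot = 37400/15.00 = 2493 W.

2500 W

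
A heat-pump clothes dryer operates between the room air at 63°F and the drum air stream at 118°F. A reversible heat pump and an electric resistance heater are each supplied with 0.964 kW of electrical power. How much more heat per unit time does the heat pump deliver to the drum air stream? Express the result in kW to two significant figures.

9.2 kW

In absolute terms T_C = 290.37 K and T_H = 320.93 K, so ΔT = 30.56 K.
COP_Carnot = T_H/ΔT = 320.93/30.56 = 10.50.
The heat pump delivers Q̇_H = COP × Ẇ = 10.12 kW; the resistance heater delivers Ẇ = 0.9640 kW.
Extra = (COP − 1)·Ẇ = 9.161 kW.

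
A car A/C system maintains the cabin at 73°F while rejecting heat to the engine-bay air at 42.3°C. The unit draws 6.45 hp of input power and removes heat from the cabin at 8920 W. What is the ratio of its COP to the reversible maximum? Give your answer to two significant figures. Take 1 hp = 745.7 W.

0.12

Converting, Q̇_C = 8920 W = 11.96 hp, so COP_actual = Q̇_C/Ẇ = 11.96/6.450 = 1.855.
In absolute terms T_C = 295.93 K and T_H = 315.45 K, so ΔT = 19.52 K.
COP_Carnot = T_C/ΔT = 295.93/19.52 = 15.16.
η_II = COP_actual/COP_Carnot = 1.855/15.16 = 0.1223.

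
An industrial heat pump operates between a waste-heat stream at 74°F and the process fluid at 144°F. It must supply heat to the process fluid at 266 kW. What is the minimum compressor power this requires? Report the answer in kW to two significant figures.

31 kW

In absolute terms T_C = 296.48 K and T_H = 335.37 K, so ΔT = 38.89 K.
COP_Carnot = T_H/ΔT = 335.37/38.89 = 8.624.
Ẇ_min = Q̇/COP_Carnot = 266.0/8.624 = 30.84 kW.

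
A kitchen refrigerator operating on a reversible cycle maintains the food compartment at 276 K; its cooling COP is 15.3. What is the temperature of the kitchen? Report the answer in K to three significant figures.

294 K

COP_R = T_C/(T_H − T_C) gives T_H − T_C = T_C/COP.
With T_C = 276.00 K, T_H = 276.00 × (1 + 1/15.3) = 294.04 K.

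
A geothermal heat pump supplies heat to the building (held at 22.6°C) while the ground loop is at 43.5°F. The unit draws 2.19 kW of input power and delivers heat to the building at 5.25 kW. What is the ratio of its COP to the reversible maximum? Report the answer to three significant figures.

COP_actual = Q̇_H/Ẇ = 5.250/2.190 = 2.397.
In absolute terms T_C = 279.54 K and T_H = 295.75 K, so ΔT = 16.21 K.
COP_Carnot = T_H/ΔT = 295.75/16.21 = 18.24.
η_II = COP_actual/COP_Carnot = 2.397/18.24 = 0.1314.

0.131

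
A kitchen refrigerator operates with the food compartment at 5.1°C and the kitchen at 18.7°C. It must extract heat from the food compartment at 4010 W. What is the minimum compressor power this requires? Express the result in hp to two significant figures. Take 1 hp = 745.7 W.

0.26 hp

In absolute terms T_C = 278.25 K and T_H = 291.85 K, so ΔT = 13.60 K.
COP_Carnot = T_C/ΔT = 278.25/13.60 = 20.46.
Ẇ_min = Q̇/COP_Carnot = 4010/20.46 = 196.0 W = 0.2628 hp.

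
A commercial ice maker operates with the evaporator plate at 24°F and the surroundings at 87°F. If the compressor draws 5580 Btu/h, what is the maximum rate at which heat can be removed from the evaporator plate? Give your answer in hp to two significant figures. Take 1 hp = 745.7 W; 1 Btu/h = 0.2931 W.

In absolute terms T_C = 268.71 K and T_H = 303.71 K, so ΔT = 35.00 K.
COP_Carnot = T_C/ΔT = 268.71/35.00 = 7.677.
Q̇_max = COP_Carnot × Ẇ = 7.677 × 5580 Btu/h = 42840 Btu/h = 16.84 hp.

17 hp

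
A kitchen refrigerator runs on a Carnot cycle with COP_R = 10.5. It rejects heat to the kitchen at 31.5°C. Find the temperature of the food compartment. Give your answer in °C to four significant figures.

5.009 °C

For a Carnot refrigerator COP_R = T_C/(T_H − T_C), so T_C = COP·T_H/(1 + COP).
With T_H = 304.65 K, T_C = 10.5 × 304.65/11.50 = 278.16 K.
Converting, 278.16 K = 5.01°C.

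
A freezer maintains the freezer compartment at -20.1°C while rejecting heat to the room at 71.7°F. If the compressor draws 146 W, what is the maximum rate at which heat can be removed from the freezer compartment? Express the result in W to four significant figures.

876.4 W

In absolute terms T_C = 253.05 K and T_H = 295.21 K, so ΔT = 42.16 K.
COP_Carnot = T_C/ΔT = 253.05/42.16 = 6.003.
Q̇_max = COP_Carnot × Ẇ = 6.003 × 146.0 W = 876.4 W.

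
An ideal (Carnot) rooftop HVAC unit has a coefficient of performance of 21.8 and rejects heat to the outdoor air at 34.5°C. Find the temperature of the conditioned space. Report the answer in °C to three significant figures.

For a Carnot refrigerator COP_R = T_C/(T_H − T_C), so T_C = COP·T_H/(1 + COP).
With T_H = 307.65 K, T_C = 21.8 × 307.65/22.80 = 294.16 K.
Converting, 294.16 K = 21.01°C.

21.0 °C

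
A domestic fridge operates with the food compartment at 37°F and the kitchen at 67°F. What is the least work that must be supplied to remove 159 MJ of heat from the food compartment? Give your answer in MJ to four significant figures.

9.604 MJ

In absolute terms T_C = 275.93 K and T_H = 292.59 K, so ΔT = 16.67 K.
The reversible limit is COP_R = T_C/ΔT = 16.56, so W_min = Q_C/COP = Q_C·ΔT/T_C.
W_min = 159.0 × 16.67/275.93 = 9.604 MJ.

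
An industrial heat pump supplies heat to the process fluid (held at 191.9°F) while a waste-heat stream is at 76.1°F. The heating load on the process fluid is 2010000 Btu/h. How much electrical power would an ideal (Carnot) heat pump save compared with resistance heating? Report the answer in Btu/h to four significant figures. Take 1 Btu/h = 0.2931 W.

In absolute terms T_C = 297.65 K and T_H = 361.98 K, so ΔT = 64.33 K.
COP_Carnot = T_H/ΔT = 361.98/64.33 = 5.627.
Resistance heating needs Ẇ_res = Q̇_H = 2010000 Btu/h; the reversible heat pump needs only Ẇ_hp = Q̇_H/COP = 357200 Btu/h.
Saving = 2010000 − 357200 = 1653000 Btu/h.

1653000 Btu/h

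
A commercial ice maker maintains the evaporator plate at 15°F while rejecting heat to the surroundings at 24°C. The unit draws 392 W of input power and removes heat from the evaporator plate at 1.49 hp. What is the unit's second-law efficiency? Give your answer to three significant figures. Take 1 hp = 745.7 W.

Converting, Q̇_C = 1.490 hp = 1111 W, so COP_actual = Q̇_C/Ẇ = 1111/392.0 = 2.834.
In absolute terms T_C = 263.71 K and T_H = 297.15 K, so ΔT = 33.44 K.
COP_Carnot = T_C/ΔT = 263.71/33.44 = 7.885.
η_II = COP_actual/COP_Carnot = 2.834/7.885 = 0.3595.

0.359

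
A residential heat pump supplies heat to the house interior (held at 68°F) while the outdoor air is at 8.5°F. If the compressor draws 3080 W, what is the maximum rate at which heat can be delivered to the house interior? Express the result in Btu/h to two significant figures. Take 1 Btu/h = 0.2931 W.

93000 Btu/h

In absolute terms T_C = 260.09 K and T_H = 293.15 K, so ΔT = 33.06 K.
COP_Carnot = T_H/ΔT = 293.15/33.06 = 8.868.
Q̇_max = COP_Carnot × Ẇ = 8.868 × 3080 W = 27310 W = 93190 Btu/h.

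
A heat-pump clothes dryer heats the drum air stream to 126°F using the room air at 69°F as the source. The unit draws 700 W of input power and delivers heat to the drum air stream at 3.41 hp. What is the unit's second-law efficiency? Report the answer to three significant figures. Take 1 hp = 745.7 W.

0.354

Converting, Q̇_H = 3.410 hp = 2543 W, so COP_actual = Q̇_H/Ẇ = 2543/700.0 = 3.633.
In absolute terms T_C = 293.71 K and T_H = 325.37 K, so ΔT = 31.67 K.
COP_Carnot = T_H/ΔT = 325.37/31.67 = 10.27.
η_II = COP_actual/COP_Carnot = 3.633/10.27 = 0.3535.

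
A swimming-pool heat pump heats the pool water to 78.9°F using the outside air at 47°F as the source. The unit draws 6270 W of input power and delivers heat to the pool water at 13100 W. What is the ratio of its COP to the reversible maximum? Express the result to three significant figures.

0.124

COP_actual = Q̇_H/Ẇ = 13100/6270 = 2.089.
In absolute terms T_C = 281.48 K and T_H = 299.21 K, so ΔT = 17.72 K.
COP_Carnot = T_H/ΔT = 299.21/17.72 = 16.88.
η_II = COP_actual/COP_Carnot = 2.089/16.88 = 0.1238.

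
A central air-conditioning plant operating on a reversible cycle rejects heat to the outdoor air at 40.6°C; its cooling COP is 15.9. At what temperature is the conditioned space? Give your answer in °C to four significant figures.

22.03 °C

For a Carnot refrigerator COP_R = T_C/(T_H − T_C), so T_C = COP·T_H/(1 + COP).
With T_H = 313.75 K, T_C = 15.9 × 313.75/16.90 = 295.18 K.
Converting, 295.18 K = 22.03°C.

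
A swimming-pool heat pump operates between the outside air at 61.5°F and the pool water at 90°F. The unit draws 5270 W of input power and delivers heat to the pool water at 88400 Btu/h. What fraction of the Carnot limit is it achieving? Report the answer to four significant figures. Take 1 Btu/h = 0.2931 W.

0.2549

Converting, Q̇_H = 88400 Btu/h = 25910 W, so COP_actual = Q̇_H/Ẇ = 25910/5270 = 4.917.
In absolute terms T_C = 289.54 K and T_H = 305.37 K, so ΔT = 15.83 K.
COP_Carnot = T_H/ΔT = 305.37/15.83 = 19.29.
η_II = COP_actual/COP_Carnot = 4.917/19.29 = 0.2549.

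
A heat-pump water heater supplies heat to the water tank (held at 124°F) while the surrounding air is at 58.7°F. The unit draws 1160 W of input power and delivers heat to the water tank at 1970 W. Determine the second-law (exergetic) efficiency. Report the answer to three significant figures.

COP_actual = Q̇_H/Ẇ = 1970/1160 = 1.698.
In absolute terms T_C = 287.98 K and T_H = 324.26 K, so ΔT = 36.28 K.
COP_Carnot = T_H/ΔT = 324.26/36.28 = 8.938.
η_II = COP_actual/COP_Carnot = 1.698/8.938 = 0.1900.

0.190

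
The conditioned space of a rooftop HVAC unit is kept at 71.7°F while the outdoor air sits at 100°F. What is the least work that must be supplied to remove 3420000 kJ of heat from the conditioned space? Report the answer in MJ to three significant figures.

In absolute terms T_C = 295.21 K and T_H = 310.93 K, so ΔT = 15.72 K.
The reversible limit is COP_R = T_C/ΔT = 18.78, so W_min = Q_C/COP = Q_C·ΔT/T_C.
W_min = 3420000 × 15.72/295.21 = 182100 kJ = 182.1 MJ.

182 MJ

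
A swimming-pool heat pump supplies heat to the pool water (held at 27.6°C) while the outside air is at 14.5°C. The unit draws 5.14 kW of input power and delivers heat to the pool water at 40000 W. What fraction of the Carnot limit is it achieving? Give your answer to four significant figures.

Converting, Q̇_H = 40000 W = 40.00 kW, so COP_actual = Q̇_H/Ẇ = 40.00/5.140 = 7.782.
In absolute terms T_C = 287.65 K and T_H = 300.75 K, so ΔT = 13.10 K.
COP_Carnot = T_H/ΔT = 300.75/13.10 = 22.96.
η_II = COP_actual/COP_Carnot = 7.782/22.96 = 0.3390.

0.3390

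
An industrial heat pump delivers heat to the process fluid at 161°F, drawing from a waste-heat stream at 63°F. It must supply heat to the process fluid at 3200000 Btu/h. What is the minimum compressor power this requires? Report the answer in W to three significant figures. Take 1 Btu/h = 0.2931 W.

148000 W

In absolute terms T_C = 290.37 K and T_H = 344.82 K, so ΔT = 54.44 K.
COP_Carnot = T_H/ΔT = 344.82/54.44 = 6.333.
Ẇ_min = Q̇/COP_Carnot = 3200000/6.333 = 505300 Btu/h = 148100 W.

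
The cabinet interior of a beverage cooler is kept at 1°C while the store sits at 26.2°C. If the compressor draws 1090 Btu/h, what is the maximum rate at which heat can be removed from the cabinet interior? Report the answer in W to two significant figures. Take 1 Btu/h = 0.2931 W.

In absolute terms T_C = 274.15 K and T_H = 299.35 K, so ΔT = 25.20 K.
COP_Carnot = T_C/ΔT = 274.15/25.20 = 10.88.
Q̇_max = COP_Carnot × Ẇ = 10.88 × 1090 Btu/h = 11860 Btu/h = 3476 W.

3500 W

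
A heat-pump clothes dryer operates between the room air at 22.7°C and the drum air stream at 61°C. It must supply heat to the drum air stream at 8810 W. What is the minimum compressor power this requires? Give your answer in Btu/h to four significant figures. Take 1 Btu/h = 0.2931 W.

In absolute terms T_C = 295.85 K and T_H = 334.15 K, so ΔT = 38.30 K.
COP_Carnot = T_H/ΔT = 334.15/38.30 = 8.725.
Ẇ_min = Q̇/COP_Carnot = 8810/8.725 = 1010 W = 3445 Btu/h.

3445 Btu/h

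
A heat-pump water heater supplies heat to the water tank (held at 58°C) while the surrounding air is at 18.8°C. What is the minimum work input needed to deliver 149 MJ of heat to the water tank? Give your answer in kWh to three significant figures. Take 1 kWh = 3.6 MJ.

4.90 kWh

In absolute terms T_C = 291.95 K and T_H = 331.15 K, so ΔT = 39.20 K.
The reversible limit is COP_HP = T_H/ΔT = 8.448, so W_min = Q_H/COP = Q_H·ΔT/T_H.
W_min = 149.0 × 39.20/331.15 = 17.64 MJ = 4.899 kWh.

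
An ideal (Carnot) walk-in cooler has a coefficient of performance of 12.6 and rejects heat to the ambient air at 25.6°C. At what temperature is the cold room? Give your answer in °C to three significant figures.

3.63 °C

For a Carnot refrigerator COP_R = T_C/(T_H − T_C), so T_C = COP·T_H/(1 + COP).
With T_H = 298.75 K, T_C = 12.6 × 298.75/13.60 = 276.78 K.
Converting, 276.78 K = 3.63°C.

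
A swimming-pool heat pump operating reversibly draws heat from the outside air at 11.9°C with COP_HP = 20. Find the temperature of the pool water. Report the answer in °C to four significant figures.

COP_HP = T_H/(T_H − T_C) rearranges to T_H = COP·T_C/(COP − 1).
With T_C = 285.05 K, T_H = 20 × 285.05/19.00 = 300.05 K.
Converting, 300.05 K = 26.90°C.

26.90 °C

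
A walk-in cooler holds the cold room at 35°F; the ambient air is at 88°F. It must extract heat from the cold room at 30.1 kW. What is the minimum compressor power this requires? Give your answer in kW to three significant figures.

3.22 kW

In absolute terms T_C = 274.82 K and T_H = 304.26 K, so ΔT = 29.44 K.
COP_Carnot = T_C/ΔT = 274.82/29.44 = 9.333.
Ẇ_min = Q̇/COP_Carnot = 30.10/9.333 = 3.225 kW.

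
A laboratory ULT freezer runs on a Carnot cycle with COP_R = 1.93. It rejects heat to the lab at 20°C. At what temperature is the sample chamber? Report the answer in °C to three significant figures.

-80.1 °C

For a Carnot refrigerator COP_R = T_C/(T_H − T_C), so T_C = COP·T_H/(1 + COP).
With T_H = 293.15 K, T_C = 1.93 × 293.15/2.930 = 193.10 K.
Converting, 193.10 K = -80.05°C.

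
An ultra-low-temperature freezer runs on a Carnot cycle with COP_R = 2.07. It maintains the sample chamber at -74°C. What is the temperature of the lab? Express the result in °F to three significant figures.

COP_R = T_C/(T_H − T_C) gives T_H − T_C = T_C/COP.
With T_C = 199.15 K, T_H = 199.15 × (1 + 1/2.07) = 295.36 K.
Converting, 295.36 K = 71.97°F.

72.0 °F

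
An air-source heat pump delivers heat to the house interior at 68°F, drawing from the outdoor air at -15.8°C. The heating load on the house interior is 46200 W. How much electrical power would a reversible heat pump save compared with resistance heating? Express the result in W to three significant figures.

40600 W

In absolute terms T_C = 257.35 K and T_H = 293.15 K, so ΔT = 35.80 K.
COP_Carnot = T_H/ΔT = 293.15/35.80 = 8.189.
Resistance heating needs Ẇ_res = Q̇_H = 46200 W; the reversible heat pump needs only Ẇ_hp = Q̇_H/COP = 5642 W.
Saving = 46200 − 5642 = 40560 W.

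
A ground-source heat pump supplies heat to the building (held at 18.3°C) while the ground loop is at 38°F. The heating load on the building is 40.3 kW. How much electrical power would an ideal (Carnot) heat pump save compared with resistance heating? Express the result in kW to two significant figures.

38 kW

In absolute terms T_C = 276.48 K and T_H = 291.45 K, so ΔT = 14.97 K.
COP_Carnot = T_H/ΔT = 291.45/14.97 = 19.47.
Resistance heating needs Ẇ_res = Q̇_H = 40.30 kW; the reversible heat pump needs only Ẇ_hp = Q̇_H/COP = 2.070 kW.
Saving = 40.30 − 2.070 = 38.23 kW.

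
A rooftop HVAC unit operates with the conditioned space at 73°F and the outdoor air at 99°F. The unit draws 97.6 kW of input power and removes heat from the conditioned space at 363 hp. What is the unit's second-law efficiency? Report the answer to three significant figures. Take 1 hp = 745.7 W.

0.135

Converting, Q̇_C = 363.0 hp = 270.7 kW, so COP_actual = Q̇_C/Ẇ = 270.7/97.60 = 2.773.
In absolute terms T_C = 295.93 K and T_H = 310.37 K, so ΔT = 14.44 K.
COP_Carnot = T_C/ΔT = 295.93/14.44 = 20.49.
η_II = COP_actual/COP_Carnot = 2.773/20.49 = 0.1354.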